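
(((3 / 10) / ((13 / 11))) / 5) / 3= 11 / 650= 0.02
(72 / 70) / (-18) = -2 / 35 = -0.06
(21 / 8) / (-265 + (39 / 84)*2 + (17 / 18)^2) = -11907 / 1193782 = -0.01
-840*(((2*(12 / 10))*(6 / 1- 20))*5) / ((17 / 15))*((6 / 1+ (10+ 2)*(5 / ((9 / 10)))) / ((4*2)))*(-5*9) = -865242000 / 17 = -50896588.24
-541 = -541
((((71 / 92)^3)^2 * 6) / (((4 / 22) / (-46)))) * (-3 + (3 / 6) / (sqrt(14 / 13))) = 12681928108179 / 13181630464 - 4227309369393 * sqrt(182) / 369085652992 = 807.58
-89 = -89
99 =99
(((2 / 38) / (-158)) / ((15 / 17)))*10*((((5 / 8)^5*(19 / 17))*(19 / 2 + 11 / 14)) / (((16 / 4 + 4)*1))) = -9375 / 18120704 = -0.00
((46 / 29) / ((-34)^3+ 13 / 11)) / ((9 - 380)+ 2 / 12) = 132 / 1212876425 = 0.00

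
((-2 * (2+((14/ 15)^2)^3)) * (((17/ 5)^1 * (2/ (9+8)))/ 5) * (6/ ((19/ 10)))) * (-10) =13.45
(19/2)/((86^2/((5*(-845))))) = -80275/14792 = -5.43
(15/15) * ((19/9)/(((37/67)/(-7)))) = -8911/333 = -26.76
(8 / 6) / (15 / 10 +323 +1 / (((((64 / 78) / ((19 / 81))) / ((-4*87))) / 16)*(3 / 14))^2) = 1944 / 80452309313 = 0.00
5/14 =0.36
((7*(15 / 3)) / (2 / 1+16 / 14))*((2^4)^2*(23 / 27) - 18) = 661745 / 297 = 2228.10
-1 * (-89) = 89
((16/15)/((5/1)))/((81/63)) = 112/675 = 0.17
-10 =-10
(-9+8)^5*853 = -853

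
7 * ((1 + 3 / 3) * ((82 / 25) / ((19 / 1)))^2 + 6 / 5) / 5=1.76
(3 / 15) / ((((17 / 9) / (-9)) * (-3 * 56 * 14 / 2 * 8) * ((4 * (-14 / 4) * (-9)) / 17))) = 3 / 219520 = 0.00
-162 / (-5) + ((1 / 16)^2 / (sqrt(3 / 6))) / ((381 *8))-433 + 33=-1838 / 5 + sqrt(2) / 780288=-367.60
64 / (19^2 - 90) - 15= -4001 / 271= -14.76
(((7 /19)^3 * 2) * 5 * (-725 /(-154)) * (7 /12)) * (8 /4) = 1243375 /452694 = 2.75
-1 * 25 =-25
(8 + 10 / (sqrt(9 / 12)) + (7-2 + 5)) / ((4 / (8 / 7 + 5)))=45.38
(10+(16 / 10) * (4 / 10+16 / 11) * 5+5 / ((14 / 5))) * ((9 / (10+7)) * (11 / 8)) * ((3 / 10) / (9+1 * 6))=184491 / 476000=0.39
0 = 0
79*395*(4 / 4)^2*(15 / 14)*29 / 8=13574175 / 112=121197.99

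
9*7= 63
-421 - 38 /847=-356625 /847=-421.04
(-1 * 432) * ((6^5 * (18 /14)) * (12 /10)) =-181398528 /35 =-5182815.09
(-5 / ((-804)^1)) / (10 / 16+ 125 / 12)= 2 / 3551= 0.00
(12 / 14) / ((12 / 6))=3 / 7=0.43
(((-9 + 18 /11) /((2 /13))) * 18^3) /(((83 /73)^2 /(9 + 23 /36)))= -157720659759 /75779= -2081324.11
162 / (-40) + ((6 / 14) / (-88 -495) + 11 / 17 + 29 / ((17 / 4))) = 4745183 / 1387540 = 3.42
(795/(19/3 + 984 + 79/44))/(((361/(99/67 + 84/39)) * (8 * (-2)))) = -82981305/164712792764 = -0.00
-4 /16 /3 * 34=-17 /6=-2.83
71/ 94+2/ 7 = 685/ 658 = 1.04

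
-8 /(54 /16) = -64 /27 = -2.37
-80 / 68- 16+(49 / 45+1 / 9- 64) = -79.98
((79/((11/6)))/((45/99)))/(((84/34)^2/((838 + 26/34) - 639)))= 760138/245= 3102.60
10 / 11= 0.91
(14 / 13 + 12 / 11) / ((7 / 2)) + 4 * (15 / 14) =4910 / 1001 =4.91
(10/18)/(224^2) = 5/451584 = 0.00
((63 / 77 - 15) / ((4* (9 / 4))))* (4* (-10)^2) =-20800 / 33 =-630.30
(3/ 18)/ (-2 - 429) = -1/ 2586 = -0.00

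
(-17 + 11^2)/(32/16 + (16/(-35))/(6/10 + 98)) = 179452/3443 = 52.12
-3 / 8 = -0.38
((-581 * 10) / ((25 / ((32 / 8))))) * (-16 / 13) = 1144.12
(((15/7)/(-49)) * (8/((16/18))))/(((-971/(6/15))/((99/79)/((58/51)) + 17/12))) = 623169/1526048846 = 0.00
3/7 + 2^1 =17/7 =2.43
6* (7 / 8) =21 / 4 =5.25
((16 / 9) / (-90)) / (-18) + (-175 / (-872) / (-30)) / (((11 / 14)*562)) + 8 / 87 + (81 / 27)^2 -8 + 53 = 30823530113249 / 569824366320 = 54.09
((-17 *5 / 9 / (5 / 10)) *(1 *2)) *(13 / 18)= -2210 / 81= -27.28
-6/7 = -0.86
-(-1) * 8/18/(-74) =-2/333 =-0.01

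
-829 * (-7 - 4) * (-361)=-3291959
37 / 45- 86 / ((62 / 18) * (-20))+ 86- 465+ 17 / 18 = -174833 / 465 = -375.98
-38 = -38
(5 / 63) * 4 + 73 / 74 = 6079 / 4662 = 1.30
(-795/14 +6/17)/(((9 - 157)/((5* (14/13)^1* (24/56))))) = 5445/6188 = 0.88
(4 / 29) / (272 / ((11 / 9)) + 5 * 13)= 44 / 91727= 0.00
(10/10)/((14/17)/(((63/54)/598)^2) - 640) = 119/25671328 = 0.00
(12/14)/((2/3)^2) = 27/14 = 1.93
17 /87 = 0.20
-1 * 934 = -934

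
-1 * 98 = -98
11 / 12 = 0.92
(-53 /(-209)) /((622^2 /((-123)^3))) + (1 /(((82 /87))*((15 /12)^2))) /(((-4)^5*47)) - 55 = -7007895728467543 /124651858249600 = -56.22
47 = 47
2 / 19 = 0.11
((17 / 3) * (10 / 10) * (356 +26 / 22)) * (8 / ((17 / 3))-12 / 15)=204308 / 165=1238.23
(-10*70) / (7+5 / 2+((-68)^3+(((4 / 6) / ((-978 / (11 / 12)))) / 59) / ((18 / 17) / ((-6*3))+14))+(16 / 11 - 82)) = 1895406836400 / 851587460606579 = 0.00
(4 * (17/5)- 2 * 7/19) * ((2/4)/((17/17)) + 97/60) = 77597/2850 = 27.23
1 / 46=0.02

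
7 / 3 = 2.33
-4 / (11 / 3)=-12 / 11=-1.09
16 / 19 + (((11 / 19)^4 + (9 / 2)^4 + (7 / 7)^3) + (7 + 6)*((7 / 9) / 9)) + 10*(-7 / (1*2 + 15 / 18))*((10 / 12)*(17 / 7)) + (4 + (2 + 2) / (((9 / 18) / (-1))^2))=64710888433 / 168896016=383.14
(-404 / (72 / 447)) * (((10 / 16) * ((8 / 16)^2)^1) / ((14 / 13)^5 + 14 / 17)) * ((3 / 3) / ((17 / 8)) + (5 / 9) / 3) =-240266299351 / 2124123264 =-113.11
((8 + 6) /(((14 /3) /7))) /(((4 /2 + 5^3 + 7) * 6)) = 7 /268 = 0.03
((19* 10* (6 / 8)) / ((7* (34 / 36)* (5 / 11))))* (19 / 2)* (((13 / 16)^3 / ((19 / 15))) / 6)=61988355 / 1949696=31.79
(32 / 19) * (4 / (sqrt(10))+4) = 64 * sqrt(10) / 95+128 / 19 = 8.87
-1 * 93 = -93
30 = 30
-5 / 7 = -0.71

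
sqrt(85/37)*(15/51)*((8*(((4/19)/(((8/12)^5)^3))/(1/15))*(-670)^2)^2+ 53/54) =78764978055226568340755610095*sqrt(3145)/401792237568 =10993650827591379974.77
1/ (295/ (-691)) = -691/ 295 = -2.34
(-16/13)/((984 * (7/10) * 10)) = -2/11193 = -0.00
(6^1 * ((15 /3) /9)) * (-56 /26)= -280 /39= -7.18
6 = 6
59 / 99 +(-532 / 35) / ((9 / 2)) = -153 / 55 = -2.78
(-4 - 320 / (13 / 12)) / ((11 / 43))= -167356 / 143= -1170.32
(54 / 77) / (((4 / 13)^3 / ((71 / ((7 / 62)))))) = 130561119 / 8624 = 15139.28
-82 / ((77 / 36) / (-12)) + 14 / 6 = 106811 / 231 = 462.39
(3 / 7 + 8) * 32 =1888 / 7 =269.71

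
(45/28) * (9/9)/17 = 45/476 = 0.09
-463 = -463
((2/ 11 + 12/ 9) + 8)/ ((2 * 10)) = 157/ 330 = 0.48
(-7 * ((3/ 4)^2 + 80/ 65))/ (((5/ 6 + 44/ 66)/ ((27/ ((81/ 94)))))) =-122717/ 468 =-262.22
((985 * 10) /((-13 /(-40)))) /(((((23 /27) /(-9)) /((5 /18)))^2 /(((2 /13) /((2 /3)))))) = 60239.68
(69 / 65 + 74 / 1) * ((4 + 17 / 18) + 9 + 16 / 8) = 1400273 / 1170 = 1196.81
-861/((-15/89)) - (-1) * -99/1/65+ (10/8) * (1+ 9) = 133109/26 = 5119.58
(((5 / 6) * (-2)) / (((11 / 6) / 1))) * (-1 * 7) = 6.36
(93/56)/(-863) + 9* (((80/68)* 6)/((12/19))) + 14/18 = 749504723/7394184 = 101.36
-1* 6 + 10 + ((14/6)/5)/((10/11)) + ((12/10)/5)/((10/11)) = 3583/750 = 4.78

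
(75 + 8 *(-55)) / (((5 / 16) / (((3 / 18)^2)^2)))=-73 / 81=-0.90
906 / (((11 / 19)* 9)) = 5738 / 33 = 173.88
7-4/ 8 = 13/ 2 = 6.50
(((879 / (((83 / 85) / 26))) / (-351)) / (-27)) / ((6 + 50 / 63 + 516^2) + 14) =174335 / 18796878279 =0.00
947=947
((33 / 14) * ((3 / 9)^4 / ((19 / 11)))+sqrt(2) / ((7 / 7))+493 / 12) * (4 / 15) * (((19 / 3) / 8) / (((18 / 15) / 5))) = 95 * sqrt(2) / 108+2951815 / 81648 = 37.40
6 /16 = 3 /8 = 0.38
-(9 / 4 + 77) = -317 / 4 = -79.25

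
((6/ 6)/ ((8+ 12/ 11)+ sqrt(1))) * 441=1617/ 37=43.70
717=717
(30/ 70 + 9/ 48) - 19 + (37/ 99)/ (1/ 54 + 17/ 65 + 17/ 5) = -18.28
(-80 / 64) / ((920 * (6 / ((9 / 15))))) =-1 / 7360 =-0.00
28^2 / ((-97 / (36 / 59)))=-28224 / 5723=-4.93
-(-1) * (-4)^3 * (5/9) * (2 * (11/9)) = -7040/81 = -86.91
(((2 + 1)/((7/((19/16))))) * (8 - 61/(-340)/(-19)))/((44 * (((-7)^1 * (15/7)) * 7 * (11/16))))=-0.00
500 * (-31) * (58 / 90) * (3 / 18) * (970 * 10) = -436015000 / 27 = -16148703.70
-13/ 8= -1.62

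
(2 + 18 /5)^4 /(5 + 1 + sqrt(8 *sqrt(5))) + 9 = 9 + 614656 /(625 *(2 *sqrt(2) *5^(1 /4) + 6)) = 105.14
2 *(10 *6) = 120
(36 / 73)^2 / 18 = 0.01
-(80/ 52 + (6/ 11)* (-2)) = -64/ 143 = -0.45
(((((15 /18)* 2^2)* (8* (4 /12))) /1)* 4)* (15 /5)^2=320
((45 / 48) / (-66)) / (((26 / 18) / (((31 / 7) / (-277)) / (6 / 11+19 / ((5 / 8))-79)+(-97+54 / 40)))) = 29410992903 / 31267972736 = 0.94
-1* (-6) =6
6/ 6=1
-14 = -14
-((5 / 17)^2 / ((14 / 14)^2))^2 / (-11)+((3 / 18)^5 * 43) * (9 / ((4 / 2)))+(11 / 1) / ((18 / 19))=18474004217 / 1587567168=11.64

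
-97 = -97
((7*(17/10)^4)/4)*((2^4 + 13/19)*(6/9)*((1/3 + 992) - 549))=1297331693/18000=72073.98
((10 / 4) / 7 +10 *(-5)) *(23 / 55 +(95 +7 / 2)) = -1512459 / 308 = -4910.58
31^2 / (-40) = -961 / 40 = -24.02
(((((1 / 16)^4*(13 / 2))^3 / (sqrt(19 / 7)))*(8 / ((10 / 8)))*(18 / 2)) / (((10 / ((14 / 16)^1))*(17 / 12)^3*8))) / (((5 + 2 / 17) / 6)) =3737097*sqrt(133) / 280136211352675942400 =0.00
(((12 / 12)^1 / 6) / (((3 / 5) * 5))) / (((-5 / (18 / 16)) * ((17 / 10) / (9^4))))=-6561 / 136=-48.24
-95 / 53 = -1.79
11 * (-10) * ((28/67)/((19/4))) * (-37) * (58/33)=2403520/3819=629.36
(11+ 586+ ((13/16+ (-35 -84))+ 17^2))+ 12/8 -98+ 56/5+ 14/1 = 55721/80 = 696.51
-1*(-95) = 95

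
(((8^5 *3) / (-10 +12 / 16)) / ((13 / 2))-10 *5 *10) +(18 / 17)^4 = -85719894116 / 40173601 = -2133.74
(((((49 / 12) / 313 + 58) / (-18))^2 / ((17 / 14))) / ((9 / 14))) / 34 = 2326476027841 / 5944379584032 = 0.39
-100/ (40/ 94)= -235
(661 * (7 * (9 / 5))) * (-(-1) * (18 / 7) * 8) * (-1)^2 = 856656 / 5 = 171331.20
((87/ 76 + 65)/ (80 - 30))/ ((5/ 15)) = 15081/ 3800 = 3.97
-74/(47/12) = -888/47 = -18.89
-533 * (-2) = 1066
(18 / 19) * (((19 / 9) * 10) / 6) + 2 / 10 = 53 / 15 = 3.53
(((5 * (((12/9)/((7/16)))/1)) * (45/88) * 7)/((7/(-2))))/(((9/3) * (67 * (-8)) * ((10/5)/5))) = 125/5159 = 0.02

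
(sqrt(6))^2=6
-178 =-178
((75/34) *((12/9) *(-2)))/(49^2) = -100/40817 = -0.00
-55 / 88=-5 / 8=-0.62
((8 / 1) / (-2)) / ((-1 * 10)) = 2 / 5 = 0.40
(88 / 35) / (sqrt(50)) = 44*sqrt(2) / 175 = 0.36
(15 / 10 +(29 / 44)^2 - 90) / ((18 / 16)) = -170495 / 2178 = -78.28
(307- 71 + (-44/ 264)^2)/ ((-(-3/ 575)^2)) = -2809320625/ 324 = -8670742.67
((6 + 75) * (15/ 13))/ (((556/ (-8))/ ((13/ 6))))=-405/ 139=-2.91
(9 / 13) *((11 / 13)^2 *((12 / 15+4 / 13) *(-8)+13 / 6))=-947793 / 285610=-3.32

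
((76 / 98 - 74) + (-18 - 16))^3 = -145034127064 / 117649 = -1232769.74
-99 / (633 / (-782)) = 25806 / 211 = 122.30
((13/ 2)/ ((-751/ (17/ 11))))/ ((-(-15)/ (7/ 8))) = -1547/ 1982640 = -0.00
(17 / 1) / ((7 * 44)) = 17 / 308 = 0.06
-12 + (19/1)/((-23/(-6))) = -162/23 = -7.04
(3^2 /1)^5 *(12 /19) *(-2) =-1417176 /19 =-74588.21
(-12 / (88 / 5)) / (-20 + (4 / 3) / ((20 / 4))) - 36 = -234207 / 6512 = -35.97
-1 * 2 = -2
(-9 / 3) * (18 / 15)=-18 / 5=-3.60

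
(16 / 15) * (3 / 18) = 0.18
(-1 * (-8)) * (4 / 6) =16 / 3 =5.33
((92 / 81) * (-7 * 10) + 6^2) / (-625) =3524 / 50625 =0.07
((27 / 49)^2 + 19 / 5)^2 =2426941696 / 144120025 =16.84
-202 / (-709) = 202 / 709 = 0.28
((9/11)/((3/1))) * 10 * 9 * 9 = 2430/11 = 220.91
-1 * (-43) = 43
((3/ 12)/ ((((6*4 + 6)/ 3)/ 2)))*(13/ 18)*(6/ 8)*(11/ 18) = 143/ 8640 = 0.02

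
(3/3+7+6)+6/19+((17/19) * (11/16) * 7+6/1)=7485/304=24.62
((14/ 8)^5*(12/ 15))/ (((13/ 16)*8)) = 16807/ 8320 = 2.02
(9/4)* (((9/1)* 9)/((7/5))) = 3645/28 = 130.18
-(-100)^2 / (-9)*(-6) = -20000 / 3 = -6666.67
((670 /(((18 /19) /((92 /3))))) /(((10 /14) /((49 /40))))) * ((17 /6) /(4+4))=170725849 /12960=13173.29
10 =10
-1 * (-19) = 19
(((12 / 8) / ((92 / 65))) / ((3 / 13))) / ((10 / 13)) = 5.97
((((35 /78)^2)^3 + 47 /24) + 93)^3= 9781694451910544859654549114474787120129 /11420966257169880253255495209713664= 856468.20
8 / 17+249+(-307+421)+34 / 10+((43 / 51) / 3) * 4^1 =281516 / 765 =367.99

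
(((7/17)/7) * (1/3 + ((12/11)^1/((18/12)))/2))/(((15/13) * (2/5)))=299/3366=0.09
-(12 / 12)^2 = -1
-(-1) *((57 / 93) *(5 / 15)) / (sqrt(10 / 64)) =76 *sqrt(10) / 465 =0.52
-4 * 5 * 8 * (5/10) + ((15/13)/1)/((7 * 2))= -14545/182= -79.92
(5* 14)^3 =343000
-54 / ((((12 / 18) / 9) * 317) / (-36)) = 26244 / 317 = 82.79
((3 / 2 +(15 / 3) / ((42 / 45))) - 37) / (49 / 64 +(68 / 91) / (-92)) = -4037696 / 101469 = -39.79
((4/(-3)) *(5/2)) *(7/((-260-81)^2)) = -70/348843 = -0.00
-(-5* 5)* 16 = 400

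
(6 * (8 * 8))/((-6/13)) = -832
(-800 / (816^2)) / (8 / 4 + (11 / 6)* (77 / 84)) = -5 / 15317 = -0.00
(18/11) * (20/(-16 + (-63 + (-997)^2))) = 12/364441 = 0.00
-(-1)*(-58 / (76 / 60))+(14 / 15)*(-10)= -3142 / 57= -55.12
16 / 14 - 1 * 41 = -279 / 7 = -39.86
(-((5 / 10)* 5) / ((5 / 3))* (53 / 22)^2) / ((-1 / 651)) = 5485977 / 968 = 5667.33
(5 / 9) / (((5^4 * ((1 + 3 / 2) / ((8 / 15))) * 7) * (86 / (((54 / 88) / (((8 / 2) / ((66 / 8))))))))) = 3 / 7525000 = 0.00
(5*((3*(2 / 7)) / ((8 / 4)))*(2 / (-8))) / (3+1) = -15 / 112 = -0.13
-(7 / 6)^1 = -1.17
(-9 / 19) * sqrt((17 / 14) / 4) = -9 * sqrt(238) / 532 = -0.26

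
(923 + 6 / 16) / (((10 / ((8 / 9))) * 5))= 7387 / 450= 16.42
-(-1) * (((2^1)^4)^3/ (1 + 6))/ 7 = 83.59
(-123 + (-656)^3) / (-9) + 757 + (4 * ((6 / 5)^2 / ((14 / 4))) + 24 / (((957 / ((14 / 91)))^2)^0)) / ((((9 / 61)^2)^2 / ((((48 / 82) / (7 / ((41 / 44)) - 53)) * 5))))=1492470897520712 / 47585475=31364001.25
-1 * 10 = -10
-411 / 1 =-411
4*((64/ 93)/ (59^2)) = 256/ 323733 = 0.00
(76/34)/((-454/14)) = -266/3859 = -0.07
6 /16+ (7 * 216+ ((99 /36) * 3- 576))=7557 /8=944.62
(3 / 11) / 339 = 1 / 1243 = 0.00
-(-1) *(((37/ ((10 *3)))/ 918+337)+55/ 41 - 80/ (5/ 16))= 92976557/ 1129140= 82.34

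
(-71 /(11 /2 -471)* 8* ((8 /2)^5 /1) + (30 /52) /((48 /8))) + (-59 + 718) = 92397891 /48412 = 1908.57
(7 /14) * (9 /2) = 9 /4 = 2.25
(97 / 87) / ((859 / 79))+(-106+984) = 65623237 / 74733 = 878.10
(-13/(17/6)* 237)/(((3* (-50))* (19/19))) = 7.25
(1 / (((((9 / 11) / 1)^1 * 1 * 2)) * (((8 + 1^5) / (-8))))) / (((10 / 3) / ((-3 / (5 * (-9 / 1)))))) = -22 / 2025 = -0.01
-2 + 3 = 1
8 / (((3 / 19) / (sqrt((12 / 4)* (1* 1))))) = 152* sqrt(3) / 3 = 87.76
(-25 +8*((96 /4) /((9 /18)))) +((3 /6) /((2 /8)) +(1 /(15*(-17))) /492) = 45291059 /125460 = 361.00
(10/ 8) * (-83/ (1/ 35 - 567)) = 14525/ 79376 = 0.18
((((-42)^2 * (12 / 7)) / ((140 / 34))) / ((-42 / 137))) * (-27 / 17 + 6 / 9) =77268 / 35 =2207.66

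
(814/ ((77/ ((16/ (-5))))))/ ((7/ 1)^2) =-1184/ 1715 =-0.69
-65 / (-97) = 65 / 97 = 0.67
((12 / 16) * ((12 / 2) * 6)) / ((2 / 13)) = 351 / 2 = 175.50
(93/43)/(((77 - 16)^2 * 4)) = 93/640012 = 0.00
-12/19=-0.63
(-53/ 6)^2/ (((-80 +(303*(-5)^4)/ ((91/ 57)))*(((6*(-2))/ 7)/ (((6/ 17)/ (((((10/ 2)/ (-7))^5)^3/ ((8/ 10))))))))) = 8494968479270838019/ 503669902038574218750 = 0.02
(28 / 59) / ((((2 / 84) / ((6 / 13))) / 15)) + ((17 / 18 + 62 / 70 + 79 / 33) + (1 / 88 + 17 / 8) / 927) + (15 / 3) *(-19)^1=1436171291 / 30415385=47.22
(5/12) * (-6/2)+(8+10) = 67/4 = 16.75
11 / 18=0.61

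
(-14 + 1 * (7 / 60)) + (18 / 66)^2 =-100253 / 7260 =-13.81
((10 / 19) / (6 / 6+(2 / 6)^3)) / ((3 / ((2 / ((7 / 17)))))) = 765 / 931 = 0.82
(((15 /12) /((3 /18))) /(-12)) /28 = -5 /224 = -0.02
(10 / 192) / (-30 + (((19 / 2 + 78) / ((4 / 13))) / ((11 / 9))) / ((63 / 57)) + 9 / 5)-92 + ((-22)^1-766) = -847091245 / 962604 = -880.00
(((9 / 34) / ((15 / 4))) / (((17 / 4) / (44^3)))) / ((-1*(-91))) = 15.55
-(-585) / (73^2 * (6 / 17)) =3315 / 10658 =0.31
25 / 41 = 0.61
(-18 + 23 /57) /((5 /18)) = -6018 /95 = -63.35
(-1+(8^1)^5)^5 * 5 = 188865838036335555543035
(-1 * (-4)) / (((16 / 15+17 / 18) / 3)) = 1080 / 181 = 5.97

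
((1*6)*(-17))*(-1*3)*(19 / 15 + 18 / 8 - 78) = -227919 / 10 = -22791.90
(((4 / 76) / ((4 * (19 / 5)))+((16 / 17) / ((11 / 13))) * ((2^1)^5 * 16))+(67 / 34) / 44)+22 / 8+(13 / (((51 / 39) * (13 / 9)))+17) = 321969467 / 540056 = 596.18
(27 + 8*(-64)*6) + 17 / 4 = -12163 / 4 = -3040.75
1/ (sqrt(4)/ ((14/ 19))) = 7/ 19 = 0.37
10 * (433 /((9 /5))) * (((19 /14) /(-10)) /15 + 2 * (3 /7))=771173 /378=2040.14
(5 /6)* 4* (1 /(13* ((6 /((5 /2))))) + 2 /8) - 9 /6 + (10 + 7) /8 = 1465 /936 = 1.57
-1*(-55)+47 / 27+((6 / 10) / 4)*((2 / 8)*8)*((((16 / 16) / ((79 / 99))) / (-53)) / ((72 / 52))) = 128278097 / 2260980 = 56.74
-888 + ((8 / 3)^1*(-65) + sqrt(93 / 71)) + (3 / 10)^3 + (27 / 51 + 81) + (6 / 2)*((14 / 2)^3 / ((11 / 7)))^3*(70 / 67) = sqrt(6603) / 71 + 148235729870816729 / 4548027000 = 32593415.80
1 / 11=0.09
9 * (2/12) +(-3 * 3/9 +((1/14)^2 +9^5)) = 11573703/196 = 59049.51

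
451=451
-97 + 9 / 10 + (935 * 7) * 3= 195389 / 10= 19538.90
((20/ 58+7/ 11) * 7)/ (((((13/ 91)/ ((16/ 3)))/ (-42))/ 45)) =-154596960/ 319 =-484629.97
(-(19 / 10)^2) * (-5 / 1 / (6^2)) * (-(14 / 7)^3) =-361 / 90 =-4.01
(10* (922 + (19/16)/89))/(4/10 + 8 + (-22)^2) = 32823675/1752944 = 18.72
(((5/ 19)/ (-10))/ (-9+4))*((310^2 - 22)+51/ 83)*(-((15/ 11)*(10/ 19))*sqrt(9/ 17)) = -358853625*sqrt(17)/ 5603081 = -264.07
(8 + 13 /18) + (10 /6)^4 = 2663 /162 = 16.44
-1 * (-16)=16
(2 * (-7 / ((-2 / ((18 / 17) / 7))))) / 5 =18 / 85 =0.21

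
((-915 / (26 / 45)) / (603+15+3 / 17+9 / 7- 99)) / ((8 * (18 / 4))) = -36295 / 429416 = -0.08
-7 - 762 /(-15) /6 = 1.47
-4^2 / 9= -16 / 9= -1.78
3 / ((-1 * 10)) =-3 / 10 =-0.30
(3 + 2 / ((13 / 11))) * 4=244 / 13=18.77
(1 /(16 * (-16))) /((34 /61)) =-61 /8704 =-0.01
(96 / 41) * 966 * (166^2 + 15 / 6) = 2555665056 / 41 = 62333294.05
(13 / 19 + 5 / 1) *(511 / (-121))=-55188 / 2299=-24.01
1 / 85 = 0.01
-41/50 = -0.82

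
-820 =-820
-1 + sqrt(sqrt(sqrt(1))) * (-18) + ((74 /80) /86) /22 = -1437883 /75680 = -19.00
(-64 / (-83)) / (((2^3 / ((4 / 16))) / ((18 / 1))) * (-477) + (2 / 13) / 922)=-0.00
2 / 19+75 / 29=1483 / 551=2.69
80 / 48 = 5 / 3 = 1.67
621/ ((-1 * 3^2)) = -69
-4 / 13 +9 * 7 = 62.69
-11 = -11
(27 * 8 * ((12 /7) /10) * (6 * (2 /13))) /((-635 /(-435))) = 23.41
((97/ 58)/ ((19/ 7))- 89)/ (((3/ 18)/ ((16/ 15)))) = -1558384/ 2755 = -565.66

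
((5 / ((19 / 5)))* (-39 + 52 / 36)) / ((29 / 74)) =-126.09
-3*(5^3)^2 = -46875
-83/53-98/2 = -2680/53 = -50.57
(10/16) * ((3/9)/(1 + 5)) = 5/144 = 0.03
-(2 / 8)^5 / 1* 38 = -19 / 512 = -0.04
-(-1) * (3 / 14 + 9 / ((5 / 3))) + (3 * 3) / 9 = 463 / 70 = 6.61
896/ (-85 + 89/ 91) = -40768/ 3823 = -10.66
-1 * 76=-76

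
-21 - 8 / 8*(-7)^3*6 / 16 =861 / 8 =107.62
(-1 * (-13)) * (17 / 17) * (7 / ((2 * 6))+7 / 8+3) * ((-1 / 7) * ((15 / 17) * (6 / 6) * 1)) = -6955 / 952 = -7.31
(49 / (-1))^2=2401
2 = 2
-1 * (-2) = 2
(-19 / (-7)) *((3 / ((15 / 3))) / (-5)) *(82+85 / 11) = -8037 / 275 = -29.23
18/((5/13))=234/5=46.80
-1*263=-263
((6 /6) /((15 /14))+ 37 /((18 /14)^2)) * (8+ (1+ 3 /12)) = 349391 /1620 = 215.67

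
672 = 672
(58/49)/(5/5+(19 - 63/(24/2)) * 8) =58/5439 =0.01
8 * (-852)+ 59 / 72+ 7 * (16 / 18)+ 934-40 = -141959 / 24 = -5914.96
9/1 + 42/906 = 9.05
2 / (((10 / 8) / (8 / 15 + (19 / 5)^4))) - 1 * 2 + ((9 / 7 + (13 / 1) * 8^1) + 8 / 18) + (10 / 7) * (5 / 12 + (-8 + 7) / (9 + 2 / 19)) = 29879853389 / 68118750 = 438.64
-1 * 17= -17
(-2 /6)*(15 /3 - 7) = 2 /3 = 0.67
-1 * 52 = -52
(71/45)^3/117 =357911/10661625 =0.03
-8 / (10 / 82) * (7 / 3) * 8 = -18368 / 15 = -1224.53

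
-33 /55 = -3 /5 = -0.60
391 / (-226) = -391 / 226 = -1.73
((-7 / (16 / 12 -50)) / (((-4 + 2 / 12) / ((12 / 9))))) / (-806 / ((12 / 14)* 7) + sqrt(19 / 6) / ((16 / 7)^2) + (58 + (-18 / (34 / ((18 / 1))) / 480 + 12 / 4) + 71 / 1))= 22838860800* sqrt(114) / 77581484307073 + 1684712816640 / 77581484307073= 0.02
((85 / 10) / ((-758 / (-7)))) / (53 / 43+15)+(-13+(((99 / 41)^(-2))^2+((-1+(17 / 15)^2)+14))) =1.32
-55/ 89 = -0.62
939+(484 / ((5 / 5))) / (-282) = 132157 / 141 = 937.28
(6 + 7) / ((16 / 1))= 13 / 16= 0.81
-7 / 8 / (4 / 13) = -91 / 32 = -2.84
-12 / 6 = -2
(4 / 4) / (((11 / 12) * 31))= 12 / 341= 0.04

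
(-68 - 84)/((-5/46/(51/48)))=7429/5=1485.80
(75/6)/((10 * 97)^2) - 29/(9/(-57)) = 41474875/225816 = 183.67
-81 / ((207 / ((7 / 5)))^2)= -49 / 13225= -0.00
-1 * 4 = -4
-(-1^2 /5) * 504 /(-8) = -63 /5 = -12.60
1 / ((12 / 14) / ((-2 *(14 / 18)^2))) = -1.41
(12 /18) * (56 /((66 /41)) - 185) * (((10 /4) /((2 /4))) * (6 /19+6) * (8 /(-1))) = 15862400 /627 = 25298.88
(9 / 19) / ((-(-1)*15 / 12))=36 / 95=0.38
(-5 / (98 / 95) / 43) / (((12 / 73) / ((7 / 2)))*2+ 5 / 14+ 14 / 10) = -173375 / 2847159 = -0.06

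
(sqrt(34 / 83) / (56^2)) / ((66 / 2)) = sqrt(2822) / 8589504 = 0.00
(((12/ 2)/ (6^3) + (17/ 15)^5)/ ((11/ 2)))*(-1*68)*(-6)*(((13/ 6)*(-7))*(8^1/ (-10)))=71332825928/ 41765625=1707.93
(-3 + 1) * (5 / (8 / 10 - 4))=3.12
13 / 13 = 1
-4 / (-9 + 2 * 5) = -4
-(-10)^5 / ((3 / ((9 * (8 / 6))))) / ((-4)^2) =25000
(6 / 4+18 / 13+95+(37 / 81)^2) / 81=16733339 / 13817466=1.21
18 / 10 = 9 / 5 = 1.80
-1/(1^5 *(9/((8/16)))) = -1/18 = -0.06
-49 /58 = -0.84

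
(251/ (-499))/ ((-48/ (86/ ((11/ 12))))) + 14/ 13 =294001/ 142714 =2.06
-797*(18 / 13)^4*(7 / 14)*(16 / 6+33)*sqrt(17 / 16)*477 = -177925935042*sqrt(17) / 28561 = -25685635.09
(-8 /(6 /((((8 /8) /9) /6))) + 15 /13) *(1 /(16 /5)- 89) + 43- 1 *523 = -3258077 /5616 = -580.14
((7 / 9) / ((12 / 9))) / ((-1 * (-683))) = 7 / 8196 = 0.00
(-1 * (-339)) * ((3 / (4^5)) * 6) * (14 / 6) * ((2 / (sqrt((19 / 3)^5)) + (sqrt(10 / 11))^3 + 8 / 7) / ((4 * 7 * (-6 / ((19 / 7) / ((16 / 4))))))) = -6441 / 100352-32205 * sqrt(110) / 6938624-3051 * sqrt(57) / 20701184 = -0.11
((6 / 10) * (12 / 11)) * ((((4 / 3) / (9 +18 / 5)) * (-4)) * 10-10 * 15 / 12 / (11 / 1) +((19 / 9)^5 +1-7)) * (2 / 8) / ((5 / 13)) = 722626307 / 55571670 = 13.00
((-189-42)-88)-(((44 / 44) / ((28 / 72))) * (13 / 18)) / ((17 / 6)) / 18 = -113896 / 357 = -319.04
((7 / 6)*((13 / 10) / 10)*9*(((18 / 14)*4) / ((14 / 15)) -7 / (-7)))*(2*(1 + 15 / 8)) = 286143 / 5600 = 51.10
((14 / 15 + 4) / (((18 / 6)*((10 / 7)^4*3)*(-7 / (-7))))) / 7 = 12691 / 675000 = 0.02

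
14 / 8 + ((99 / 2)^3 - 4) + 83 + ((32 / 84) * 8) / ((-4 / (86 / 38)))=387401551 / 3192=121366.40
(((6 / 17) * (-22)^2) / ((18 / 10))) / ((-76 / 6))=-2420 / 323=-7.49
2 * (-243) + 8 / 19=-9226 / 19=-485.58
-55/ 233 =-0.24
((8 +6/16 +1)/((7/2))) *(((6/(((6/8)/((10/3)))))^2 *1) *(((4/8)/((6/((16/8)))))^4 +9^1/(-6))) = -4857500/1701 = -2855.67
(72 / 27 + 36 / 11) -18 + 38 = 25.94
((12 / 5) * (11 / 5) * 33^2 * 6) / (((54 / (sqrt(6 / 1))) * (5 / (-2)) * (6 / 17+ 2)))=-67881 * sqrt(6) / 625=-266.04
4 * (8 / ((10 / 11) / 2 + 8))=352 / 93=3.78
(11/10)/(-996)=-11/9960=-0.00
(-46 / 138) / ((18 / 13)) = -13 / 54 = -0.24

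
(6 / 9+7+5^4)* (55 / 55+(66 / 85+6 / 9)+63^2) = 2512599.69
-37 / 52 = -0.71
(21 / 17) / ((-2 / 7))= -147 / 34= -4.32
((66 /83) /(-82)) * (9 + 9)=-594 /3403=-0.17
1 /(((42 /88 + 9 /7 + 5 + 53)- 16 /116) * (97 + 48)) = 308 /2662855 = 0.00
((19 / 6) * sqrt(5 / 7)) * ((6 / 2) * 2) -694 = -694 + 19 * sqrt(35) / 7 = -677.94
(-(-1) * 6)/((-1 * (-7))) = 0.86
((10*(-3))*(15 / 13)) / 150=-3 / 13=-0.23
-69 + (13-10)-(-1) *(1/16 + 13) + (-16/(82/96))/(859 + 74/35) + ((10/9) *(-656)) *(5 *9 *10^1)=-6485995419133/19771184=-328052.96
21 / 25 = 0.84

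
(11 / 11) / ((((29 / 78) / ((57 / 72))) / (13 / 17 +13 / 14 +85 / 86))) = 1694667 / 296786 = 5.71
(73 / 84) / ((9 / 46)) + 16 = 7727 / 378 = 20.44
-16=-16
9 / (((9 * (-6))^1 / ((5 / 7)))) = -5 / 42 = -0.12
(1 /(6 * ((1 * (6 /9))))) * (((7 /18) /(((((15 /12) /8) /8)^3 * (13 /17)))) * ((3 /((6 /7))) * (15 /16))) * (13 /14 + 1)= 35094528 /325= 107983.16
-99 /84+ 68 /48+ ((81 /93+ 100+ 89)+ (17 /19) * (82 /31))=2380733 /12369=192.48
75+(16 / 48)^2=676 / 9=75.11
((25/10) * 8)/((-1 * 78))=-10/39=-0.26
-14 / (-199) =14 / 199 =0.07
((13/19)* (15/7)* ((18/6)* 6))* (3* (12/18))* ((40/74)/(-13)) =-2.19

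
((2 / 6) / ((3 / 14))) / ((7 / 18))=4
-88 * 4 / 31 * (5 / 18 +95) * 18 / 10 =-60368 / 31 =-1947.35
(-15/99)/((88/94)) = -235/1452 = -0.16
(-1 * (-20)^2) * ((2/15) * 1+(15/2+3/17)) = -159320/51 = -3123.92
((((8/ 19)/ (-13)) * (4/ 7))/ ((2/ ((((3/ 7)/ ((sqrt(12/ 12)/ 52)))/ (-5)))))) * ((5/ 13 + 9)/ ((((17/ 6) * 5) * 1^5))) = 140544/ 5143775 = 0.03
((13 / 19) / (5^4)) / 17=13 / 201875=0.00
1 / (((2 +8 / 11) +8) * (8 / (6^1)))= 33 / 472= 0.07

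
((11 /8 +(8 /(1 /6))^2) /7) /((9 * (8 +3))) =18443 /5544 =3.33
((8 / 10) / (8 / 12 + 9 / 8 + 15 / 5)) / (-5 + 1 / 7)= -336 / 9775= -0.03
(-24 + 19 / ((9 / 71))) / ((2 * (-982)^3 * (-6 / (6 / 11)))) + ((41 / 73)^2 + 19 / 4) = 460119024502987 / 90834888766896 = 5.07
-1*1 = -1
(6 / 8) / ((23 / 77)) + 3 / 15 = 1247 / 460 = 2.71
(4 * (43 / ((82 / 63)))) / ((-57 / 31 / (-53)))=2967258 / 779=3809.06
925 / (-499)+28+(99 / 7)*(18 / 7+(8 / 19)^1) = 31808355 / 464569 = 68.47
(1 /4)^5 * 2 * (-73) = -73 /512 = -0.14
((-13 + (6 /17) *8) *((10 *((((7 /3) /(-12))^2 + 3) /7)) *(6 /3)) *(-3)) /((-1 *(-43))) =3405505 /552636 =6.16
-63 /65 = -0.97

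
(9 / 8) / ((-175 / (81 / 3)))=-243 / 1400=-0.17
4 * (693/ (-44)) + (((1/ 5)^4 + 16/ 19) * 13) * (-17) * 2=-5176523/ 11875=-435.92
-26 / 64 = -13 / 32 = -0.41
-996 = -996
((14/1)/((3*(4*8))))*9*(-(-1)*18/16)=189/128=1.48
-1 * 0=0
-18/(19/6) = -108/19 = -5.68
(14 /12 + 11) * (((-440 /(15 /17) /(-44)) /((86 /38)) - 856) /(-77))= 4006897 /29799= 134.46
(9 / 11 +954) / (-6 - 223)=-4.17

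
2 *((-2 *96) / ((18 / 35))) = -2240 / 3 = -746.67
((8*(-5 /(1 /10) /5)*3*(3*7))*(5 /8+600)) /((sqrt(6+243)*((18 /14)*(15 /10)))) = -4708900*sqrt(249) /747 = -99471.47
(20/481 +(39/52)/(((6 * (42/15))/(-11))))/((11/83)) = -2009845/592592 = -3.39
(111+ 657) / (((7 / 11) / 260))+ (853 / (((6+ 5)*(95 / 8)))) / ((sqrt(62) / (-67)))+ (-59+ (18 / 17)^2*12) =634690579 / 2023 - 228604*sqrt(62) / 32395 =313681.75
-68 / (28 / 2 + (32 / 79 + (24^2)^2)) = -2686 / 13105721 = -0.00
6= 6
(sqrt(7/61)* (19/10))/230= 19* sqrt(427)/140300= 0.00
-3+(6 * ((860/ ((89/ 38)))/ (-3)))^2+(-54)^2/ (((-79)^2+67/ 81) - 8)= 539264501060824/ 999907435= 539314.42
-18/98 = -0.18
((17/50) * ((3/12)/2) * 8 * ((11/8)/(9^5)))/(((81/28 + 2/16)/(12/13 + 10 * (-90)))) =-2549932/1081088775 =-0.00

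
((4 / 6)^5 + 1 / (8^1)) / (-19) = -499 / 36936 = -0.01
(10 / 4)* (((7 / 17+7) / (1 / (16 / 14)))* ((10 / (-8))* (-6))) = 2700 / 17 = 158.82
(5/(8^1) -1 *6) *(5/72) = -215/576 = -0.37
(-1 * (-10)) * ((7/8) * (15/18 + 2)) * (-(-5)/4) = 2975/96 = 30.99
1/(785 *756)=0.00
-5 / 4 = -1.25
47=47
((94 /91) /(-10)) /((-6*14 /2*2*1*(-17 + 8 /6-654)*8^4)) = -47 /104835727360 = -0.00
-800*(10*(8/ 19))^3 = -409600000/ 6859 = -59717.16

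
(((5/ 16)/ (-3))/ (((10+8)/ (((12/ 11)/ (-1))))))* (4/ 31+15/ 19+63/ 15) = 7537/ 233244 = 0.03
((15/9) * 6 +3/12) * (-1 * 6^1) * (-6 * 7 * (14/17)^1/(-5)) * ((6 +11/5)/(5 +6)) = -1482642/4675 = -317.14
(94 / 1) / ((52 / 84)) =1974 / 13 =151.85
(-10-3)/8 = -13/8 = -1.62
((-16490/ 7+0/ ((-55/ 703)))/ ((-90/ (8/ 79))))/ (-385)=-13192/ 1916145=-0.01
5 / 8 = 0.62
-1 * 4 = -4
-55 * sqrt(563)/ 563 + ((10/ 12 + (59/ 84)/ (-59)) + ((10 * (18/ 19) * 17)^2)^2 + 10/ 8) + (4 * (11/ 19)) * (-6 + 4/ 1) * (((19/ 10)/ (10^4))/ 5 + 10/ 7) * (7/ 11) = 38358689548032020521/ 57015437500 - 55 * sqrt(563)/ 563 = 672777252.93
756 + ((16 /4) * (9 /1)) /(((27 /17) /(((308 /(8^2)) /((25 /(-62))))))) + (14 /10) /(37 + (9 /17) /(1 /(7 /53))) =243241061 /501000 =485.51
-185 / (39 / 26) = -370 / 3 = -123.33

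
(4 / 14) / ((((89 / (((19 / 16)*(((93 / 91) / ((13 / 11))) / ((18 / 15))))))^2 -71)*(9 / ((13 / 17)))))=27285336650 / 12077550119714751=0.00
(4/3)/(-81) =-4/243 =-0.02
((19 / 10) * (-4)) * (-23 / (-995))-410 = -2040624 / 4975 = -410.18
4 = 4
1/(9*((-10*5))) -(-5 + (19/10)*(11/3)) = -443/225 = -1.97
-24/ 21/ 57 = -8/ 399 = -0.02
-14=-14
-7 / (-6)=7 / 6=1.17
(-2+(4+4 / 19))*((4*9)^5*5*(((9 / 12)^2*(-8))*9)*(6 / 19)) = -3085588961280 / 361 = -8547337842.88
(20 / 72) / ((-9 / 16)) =-40 / 81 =-0.49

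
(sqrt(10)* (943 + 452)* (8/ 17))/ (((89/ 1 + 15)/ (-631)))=-880245* sqrt(10)/ 221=-12595.38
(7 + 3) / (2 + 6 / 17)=17 / 4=4.25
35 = 35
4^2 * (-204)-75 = -3339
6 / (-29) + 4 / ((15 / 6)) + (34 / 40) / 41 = 33621 / 23780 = 1.41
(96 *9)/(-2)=-432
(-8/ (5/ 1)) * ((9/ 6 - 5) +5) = -12/ 5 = -2.40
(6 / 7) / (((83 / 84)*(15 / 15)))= 72 / 83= 0.87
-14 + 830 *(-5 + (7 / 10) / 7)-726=-4807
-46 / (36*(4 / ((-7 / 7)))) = 23 / 72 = 0.32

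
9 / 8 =1.12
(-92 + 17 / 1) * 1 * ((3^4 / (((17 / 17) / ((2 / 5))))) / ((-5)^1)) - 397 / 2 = 575 / 2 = 287.50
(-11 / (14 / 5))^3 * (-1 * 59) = 9816125 / 2744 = 3577.31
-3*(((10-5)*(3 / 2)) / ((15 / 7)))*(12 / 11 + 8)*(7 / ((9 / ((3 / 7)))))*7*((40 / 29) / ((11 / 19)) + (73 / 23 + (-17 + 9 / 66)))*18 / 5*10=7317204300 / 80707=90663.81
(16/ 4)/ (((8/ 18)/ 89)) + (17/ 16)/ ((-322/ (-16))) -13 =253753/ 322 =788.05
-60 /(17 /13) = -780 /17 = -45.88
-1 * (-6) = 6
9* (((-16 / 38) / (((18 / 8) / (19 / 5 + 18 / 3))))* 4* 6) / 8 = -4704 / 95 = -49.52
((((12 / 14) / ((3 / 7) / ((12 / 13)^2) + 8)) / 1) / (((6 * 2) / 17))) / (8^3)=51 / 182848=0.00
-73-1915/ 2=-2061/ 2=-1030.50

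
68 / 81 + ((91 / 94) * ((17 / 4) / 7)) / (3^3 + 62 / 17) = 13625245 / 15867576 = 0.86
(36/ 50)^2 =324/ 625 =0.52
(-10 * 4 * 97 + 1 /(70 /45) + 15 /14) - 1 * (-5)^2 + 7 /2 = -54597 /14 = -3899.79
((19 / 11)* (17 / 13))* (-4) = -1292 / 143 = -9.03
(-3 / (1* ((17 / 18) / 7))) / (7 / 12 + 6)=-3.38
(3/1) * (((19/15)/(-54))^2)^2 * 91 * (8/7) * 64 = 54213536/8968066875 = 0.01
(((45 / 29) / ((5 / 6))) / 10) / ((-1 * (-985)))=27 / 142825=0.00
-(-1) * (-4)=-4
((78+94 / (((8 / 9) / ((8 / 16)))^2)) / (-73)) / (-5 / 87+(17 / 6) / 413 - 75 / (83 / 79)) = 0.02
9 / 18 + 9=19 / 2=9.50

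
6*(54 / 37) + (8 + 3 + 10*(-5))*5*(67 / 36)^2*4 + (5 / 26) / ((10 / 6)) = -139887695 / 51948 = -2692.84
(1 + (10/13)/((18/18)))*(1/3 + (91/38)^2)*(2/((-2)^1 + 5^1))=604601/84474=7.16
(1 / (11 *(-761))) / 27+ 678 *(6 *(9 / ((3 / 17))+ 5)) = 51488480735 / 226017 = 227808.00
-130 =-130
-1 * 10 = -10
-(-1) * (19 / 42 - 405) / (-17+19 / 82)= 696631 / 28875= 24.13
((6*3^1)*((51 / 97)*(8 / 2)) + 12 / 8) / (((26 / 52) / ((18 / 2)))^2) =1236870 / 97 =12751.24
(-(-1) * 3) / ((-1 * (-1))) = 3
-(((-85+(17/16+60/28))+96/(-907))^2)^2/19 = -4791231559599676213091363281/2023274648471628611584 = -2368057.92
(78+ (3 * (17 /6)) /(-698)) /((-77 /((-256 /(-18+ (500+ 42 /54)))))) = 8958528 /16680455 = 0.54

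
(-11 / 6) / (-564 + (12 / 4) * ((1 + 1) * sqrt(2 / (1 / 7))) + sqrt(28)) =-11 / (-3384 + 12 * sqrt(7) + 36 * sqrt(14)) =0.00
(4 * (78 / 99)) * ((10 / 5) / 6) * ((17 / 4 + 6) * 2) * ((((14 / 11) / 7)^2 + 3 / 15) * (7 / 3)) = 701428 / 59895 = 11.71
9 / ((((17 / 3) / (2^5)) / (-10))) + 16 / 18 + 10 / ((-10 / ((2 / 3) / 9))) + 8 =-229234 / 459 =-499.42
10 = 10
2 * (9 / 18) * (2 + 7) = 9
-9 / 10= -0.90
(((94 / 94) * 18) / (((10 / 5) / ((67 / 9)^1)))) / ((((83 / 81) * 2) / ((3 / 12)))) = 5427 / 664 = 8.17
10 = 10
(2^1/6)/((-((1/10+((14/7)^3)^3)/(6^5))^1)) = -2880/569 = -5.06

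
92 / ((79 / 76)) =6992 / 79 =88.51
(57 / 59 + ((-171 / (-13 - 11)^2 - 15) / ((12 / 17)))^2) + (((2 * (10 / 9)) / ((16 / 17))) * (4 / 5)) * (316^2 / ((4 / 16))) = 8757185738417 / 11599872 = 754938.14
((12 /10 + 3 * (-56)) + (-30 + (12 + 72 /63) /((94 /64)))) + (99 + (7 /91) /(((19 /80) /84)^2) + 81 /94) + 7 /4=9536.26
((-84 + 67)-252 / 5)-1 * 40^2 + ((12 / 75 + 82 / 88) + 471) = -1314839 / 1100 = -1195.31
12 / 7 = 1.71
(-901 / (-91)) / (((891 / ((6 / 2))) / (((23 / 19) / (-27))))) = -20723 / 13864851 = -0.00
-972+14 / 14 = -971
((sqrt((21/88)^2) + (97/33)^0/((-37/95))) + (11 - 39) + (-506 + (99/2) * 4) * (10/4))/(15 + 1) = -2605871/52096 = -50.02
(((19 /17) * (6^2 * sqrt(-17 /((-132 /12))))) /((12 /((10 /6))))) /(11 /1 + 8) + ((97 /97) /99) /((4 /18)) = 1 /22 + 5 * sqrt(187) /187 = 0.41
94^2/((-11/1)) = -8836/11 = -803.27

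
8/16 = 1/2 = 0.50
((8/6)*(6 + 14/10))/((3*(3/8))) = 1184/135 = 8.77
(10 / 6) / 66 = 0.03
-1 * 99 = -99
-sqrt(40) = -2 * sqrt(10) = -6.32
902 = 902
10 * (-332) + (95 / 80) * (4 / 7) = -92941 / 28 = -3319.32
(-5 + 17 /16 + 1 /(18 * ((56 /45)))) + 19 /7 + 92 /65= 431 /1820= 0.24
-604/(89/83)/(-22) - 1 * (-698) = 708408/979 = 723.60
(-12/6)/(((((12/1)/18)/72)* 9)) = -24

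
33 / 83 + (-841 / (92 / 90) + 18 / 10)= -15663723 / 19090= -820.52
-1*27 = -27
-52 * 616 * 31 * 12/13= -916608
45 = 45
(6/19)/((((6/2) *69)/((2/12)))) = 1/3933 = 0.00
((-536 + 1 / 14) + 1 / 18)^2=1139737600 / 3969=287159.89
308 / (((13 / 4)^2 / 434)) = 2138752 / 169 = 12655.34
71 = 71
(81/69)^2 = 729/529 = 1.38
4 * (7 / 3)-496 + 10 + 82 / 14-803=-1273.81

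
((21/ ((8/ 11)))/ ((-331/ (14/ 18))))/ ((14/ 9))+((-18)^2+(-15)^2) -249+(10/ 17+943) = 1243.54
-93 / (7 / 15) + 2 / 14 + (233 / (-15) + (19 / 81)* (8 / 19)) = -608327 / 2835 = -214.58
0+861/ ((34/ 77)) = 66297/ 34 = 1949.91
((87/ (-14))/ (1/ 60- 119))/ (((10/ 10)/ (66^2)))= 93960/ 413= 227.51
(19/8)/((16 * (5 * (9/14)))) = 133/2880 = 0.05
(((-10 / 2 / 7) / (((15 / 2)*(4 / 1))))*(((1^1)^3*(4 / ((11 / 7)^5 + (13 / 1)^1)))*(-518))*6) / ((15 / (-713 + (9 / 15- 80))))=-9855221432 / 14232825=-692.43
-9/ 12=-3/ 4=-0.75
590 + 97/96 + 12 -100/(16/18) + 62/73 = 3443449/7008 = 491.36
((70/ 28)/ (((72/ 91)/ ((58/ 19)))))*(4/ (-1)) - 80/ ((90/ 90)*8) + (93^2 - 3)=2940317/ 342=8597.42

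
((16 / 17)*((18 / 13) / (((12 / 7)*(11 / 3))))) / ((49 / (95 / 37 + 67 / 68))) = 22986 / 1529099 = 0.02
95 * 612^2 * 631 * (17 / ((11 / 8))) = 3053477450880 / 11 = 277588859170.91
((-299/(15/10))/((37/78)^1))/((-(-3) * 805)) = -676/3885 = -0.17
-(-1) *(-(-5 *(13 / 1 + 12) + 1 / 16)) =1999 / 16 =124.94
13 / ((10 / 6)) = 39 / 5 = 7.80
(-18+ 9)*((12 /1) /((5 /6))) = -648 /5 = -129.60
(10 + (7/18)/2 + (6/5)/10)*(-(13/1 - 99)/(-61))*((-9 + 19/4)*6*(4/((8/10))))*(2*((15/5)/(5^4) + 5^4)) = 1325375999122/571875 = 2317597.38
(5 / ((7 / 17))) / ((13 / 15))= 1275 / 91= 14.01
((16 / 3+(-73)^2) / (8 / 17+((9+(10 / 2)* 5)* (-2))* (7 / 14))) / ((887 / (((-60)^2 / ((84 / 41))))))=-111540910 / 353913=-315.16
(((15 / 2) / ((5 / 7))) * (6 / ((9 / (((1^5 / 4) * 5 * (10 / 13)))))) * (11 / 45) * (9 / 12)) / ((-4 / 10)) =-1925 / 624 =-3.08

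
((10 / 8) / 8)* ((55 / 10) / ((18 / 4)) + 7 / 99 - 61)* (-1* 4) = 37.32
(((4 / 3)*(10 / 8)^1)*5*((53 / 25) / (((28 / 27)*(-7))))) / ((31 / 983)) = -77.17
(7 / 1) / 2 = 7 / 2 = 3.50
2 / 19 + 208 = 3954 / 19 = 208.11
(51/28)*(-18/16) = -459/224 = -2.05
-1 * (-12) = 12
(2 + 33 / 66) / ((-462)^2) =5 / 426888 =0.00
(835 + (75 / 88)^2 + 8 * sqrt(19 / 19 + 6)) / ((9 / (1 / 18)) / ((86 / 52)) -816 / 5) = -1391450975 / 108632832 -430 * sqrt(7) / 3507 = -13.13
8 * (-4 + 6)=16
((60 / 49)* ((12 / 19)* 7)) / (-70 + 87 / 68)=-48960 / 621509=-0.08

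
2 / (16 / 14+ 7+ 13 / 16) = 224 / 1003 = 0.22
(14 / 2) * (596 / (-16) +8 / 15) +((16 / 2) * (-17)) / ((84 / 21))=-17461 / 60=-291.02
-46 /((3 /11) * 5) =-506 /15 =-33.73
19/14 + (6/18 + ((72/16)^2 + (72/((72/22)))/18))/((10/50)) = 27817/252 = 110.38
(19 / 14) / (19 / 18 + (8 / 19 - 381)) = -3249 / 908579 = -0.00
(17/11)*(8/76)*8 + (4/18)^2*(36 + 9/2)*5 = 2362/209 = 11.30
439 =439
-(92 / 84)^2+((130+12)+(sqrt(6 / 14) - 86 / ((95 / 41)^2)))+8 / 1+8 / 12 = sqrt(21) / 7+531129269 / 3980025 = 134.10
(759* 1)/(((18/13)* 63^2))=3289/23814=0.14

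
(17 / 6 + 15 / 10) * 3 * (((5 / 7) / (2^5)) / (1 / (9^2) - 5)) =-5265 / 90496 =-0.06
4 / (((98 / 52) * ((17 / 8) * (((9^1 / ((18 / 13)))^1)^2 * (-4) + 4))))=-832 / 137445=-0.01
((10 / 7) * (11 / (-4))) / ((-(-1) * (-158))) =55 / 2212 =0.02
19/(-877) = -19/877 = -0.02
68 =68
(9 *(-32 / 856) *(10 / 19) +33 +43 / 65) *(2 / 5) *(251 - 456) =-362833928 / 132145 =-2745.73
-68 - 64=-132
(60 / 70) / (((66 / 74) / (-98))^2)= 3756536 / 363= 10348.58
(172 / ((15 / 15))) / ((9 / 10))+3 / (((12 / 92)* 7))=12247 / 63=194.40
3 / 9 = 1 / 3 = 0.33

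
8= 8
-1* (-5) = 5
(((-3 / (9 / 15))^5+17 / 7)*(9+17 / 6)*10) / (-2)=1293265 / 7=184752.14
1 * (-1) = -1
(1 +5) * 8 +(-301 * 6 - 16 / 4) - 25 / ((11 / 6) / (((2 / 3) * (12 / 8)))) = -19532 / 11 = -1775.64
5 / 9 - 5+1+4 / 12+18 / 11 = -146 / 99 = -1.47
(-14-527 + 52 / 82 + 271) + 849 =23765 / 41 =579.63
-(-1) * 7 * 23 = 161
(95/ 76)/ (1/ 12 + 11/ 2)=15/ 67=0.22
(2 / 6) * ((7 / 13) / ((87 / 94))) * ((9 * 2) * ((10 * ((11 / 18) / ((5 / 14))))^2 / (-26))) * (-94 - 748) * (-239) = -3140344748464 / 396981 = -7910566.87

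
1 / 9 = 0.11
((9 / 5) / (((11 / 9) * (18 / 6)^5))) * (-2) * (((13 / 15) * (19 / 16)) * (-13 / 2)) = 3211 / 39600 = 0.08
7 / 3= 2.33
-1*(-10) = 10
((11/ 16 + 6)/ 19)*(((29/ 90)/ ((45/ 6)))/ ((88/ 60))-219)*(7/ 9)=-162368969/ 2708640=-59.94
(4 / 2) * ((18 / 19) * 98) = 3528 / 19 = 185.68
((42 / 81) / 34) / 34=7 / 15606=0.00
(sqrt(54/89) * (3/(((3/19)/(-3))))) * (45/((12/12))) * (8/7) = -61560 * sqrt(534)/623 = -2283.40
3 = 3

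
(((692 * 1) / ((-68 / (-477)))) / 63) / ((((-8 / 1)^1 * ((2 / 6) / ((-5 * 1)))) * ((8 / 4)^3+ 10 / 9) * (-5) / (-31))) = 7674453 / 78064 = 98.31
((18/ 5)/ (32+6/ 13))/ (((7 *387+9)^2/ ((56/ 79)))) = 182/ 17103144105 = 0.00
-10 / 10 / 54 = -1 / 54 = -0.02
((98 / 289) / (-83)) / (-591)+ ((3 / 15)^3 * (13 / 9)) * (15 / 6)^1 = 61445407 / 2126447550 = 0.03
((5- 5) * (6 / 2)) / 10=0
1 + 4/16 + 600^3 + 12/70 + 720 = 30240100999/140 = 216000721.42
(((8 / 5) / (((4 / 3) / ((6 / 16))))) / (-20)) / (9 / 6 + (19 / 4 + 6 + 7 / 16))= -9 / 5075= -0.00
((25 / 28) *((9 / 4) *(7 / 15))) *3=45 / 16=2.81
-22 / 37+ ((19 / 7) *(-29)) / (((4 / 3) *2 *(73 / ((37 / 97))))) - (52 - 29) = -348438885 / 14671832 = -23.75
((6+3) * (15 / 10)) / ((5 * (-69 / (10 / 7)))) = -9 / 161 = -0.06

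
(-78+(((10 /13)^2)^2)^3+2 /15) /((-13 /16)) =435154614768924928 /4543126598883795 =95.78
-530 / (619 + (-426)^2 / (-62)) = 16430 / 71549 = 0.23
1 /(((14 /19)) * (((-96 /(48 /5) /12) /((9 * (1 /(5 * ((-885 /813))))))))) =139023 /51625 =2.69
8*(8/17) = 64/17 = 3.76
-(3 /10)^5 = -243 /100000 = -0.00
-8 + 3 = -5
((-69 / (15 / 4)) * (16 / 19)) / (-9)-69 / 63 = 3749 / 5985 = 0.63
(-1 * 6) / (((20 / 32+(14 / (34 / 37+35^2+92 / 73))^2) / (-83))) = 43770797987982864 / 54944669595373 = 796.63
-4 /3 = -1.33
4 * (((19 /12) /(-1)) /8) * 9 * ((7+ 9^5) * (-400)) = 168309600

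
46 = 46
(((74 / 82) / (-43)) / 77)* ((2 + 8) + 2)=-444 / 135751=-0.00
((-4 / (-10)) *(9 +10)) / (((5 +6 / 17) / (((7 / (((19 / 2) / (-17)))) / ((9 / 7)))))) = -8092 / 585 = -13.83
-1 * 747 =-747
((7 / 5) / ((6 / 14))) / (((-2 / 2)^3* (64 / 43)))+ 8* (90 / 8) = 87.81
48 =48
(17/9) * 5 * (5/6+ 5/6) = 425/27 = 15.74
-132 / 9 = -44 / 3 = -14.67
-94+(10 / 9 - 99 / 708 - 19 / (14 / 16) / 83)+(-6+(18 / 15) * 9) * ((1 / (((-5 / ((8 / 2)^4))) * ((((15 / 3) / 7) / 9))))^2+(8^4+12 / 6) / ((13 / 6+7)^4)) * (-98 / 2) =-5526761915899336673713 / 56461369387500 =-97885722.15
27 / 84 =9 / 28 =0.32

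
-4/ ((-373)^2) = -4/ 139129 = -0.00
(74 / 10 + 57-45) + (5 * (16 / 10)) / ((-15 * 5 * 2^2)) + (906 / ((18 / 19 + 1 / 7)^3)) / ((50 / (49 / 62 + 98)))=158861557921 / 113408850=1400.79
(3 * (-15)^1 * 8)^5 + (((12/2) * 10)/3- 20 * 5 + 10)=-6046617600070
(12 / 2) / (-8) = -3 / 4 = -0.75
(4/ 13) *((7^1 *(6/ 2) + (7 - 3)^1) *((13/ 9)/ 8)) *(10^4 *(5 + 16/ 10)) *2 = 550000/ 3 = 183333.33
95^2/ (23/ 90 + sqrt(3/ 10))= -18681750/ 1901 + 7310250 * sqrt(30)/ 1901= 11235.21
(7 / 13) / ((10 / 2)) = 7 / 65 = 0.11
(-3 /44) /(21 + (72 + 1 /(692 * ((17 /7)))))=-8823 /12034649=-0.00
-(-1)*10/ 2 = 5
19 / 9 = 2.11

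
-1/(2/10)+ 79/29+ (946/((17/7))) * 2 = 382954/493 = 776.78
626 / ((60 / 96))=5008 / 5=1001.60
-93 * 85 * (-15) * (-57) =-6758775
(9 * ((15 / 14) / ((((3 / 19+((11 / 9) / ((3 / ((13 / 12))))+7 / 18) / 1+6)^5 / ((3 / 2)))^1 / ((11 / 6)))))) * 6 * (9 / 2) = 44309136507043644339840 / 1031334613694846520437693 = 0.04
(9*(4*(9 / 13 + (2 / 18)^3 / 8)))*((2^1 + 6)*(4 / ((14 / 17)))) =7140136 / 7371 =968.68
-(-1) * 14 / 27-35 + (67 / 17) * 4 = -18.72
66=66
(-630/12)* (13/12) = -455/8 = -56.88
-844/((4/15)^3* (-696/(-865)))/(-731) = 205329375/2713472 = 75.67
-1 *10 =-10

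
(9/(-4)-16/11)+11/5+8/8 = -111/220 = -0.50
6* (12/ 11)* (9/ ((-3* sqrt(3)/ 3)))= -216* sqrt(3)/ 11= -34.01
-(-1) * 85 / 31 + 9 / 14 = 1469 / 434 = 3.38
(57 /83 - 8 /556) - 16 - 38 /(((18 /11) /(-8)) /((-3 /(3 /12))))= -77689961 /34611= -2244.66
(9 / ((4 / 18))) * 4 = 162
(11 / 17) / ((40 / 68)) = 11 / 10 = 1.10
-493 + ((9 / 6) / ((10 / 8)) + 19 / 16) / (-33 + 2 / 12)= -3885413 / 7880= -493.07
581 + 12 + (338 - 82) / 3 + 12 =2071 / 3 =690.33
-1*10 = -10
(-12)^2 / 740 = 36 / 185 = 0.19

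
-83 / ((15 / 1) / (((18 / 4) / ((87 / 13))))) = -3.72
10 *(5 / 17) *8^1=400 / 17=23.53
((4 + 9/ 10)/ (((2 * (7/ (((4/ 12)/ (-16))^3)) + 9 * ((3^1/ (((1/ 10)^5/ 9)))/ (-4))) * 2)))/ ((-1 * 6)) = 49/ 914794560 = 0.00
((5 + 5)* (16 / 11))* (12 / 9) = 640 / 33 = 19.39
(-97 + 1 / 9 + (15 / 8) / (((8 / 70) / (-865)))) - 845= -4358389 / 288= -15133.30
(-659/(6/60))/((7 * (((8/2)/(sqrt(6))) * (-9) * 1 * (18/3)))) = 3295 * sqrt(6)/756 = 10.68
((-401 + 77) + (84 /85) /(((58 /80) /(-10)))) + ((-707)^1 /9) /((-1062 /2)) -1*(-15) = -322.48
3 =3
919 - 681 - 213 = 25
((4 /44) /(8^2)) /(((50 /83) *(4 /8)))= 83 /17600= 0.00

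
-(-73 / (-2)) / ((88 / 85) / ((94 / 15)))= -220.94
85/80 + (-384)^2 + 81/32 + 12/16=4718731/32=147460.34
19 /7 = 2.71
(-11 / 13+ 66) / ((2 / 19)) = 16093 / 26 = 618.96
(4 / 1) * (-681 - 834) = -6060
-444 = -444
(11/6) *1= 1.83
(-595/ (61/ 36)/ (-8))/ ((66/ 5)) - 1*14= -28651/ 2684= -10.67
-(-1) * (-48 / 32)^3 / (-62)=0.05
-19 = -19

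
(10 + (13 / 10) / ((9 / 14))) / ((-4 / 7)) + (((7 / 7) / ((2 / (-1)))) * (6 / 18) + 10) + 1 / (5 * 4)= -502 / 45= -11.16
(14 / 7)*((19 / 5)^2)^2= 260642 / 625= 417.03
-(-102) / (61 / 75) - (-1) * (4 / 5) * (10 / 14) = 53794 / 427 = 125.98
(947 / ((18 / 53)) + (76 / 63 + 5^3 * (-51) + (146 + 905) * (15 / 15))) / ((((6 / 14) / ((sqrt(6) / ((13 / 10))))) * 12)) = -532225 * sqrt(6) / 1404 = -928.55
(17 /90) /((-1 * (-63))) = 17 /5670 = 0.00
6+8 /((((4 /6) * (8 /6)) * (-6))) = 9 /2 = 4.50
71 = 71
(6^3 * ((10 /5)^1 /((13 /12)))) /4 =1296 /13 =99.69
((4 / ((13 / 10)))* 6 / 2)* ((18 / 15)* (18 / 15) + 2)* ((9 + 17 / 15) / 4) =26144 / 325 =80.44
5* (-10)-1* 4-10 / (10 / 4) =-58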